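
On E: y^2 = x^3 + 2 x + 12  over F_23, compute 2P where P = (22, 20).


Doubling: s = (3 x1^2 + a) / (2 y1)
s = (3*22^2 + 2) / (2*20) mod 23 = 3
x3 = s^2 - 2 x1 mod 23 = 3^2 - 2*22 = 11
y3 = s (x1 - x3) - y1 mod 23 = 3 * (22 - 11) - 20 = 13

2P = (11, 13)


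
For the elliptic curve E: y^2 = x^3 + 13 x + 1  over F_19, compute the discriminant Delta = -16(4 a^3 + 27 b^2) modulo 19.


4 a^3 + 27 b^2 = 4*13^3 + 27*1^2 = 8788 + 27 = 8815
Delta = -16 * (8815) = -141040
Delta mod 19 = 16

Delta = 16 (mod 19)


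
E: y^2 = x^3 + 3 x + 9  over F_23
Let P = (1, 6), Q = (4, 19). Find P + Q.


P != Q, so use the chord formula.
s = (y2 - y1) / (x2 - x1) = (13) / (3) mod 23 = 12
x3 = s^2 - x1 - x2 mod 23 = 12^2 - 1 - 4 = 1
y3 = s (x1 - x3) - y1 mod 23 = 12 * (1 - 1) - 6 = 17

P + Q = (1, 17)


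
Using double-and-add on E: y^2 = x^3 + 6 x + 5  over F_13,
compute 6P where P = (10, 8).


k = 6 = 110_2 (binary, LSB first: 011)
Double-and-add from P = (10, 8):
  bit 0 = 0: acc unchanged = O
  bit 1 = 1: acc = O + (10, 5) = (10, 5)
  bit 2 = 1: acc = (10, 5) + (10, 8) = O

6P = O


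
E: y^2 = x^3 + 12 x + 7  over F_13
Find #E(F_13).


For each x in F_13, count y with y^2 = x^3 + 12 x + 7 mod 13:
  x = 2: RHS = 0, y in [0]  -> 1 point(s)
  x = 5: RHS = 10, y in [6, 7]  -> 2 point(s)
  x = 6: RHS = 9, y in [3, 10]  -> 2 point(s)
  x = 8: RHS = 4, y in [2, 11]  -> 2 point(s)
  x = 9: RHS = 12, y in [5, 8]  -> 2 point(s)
  x = 10: RHS = 9, y in [3, 10]  -> 2 point(s)
  x = 11: RHS = 1, y in [1, 12]  -> 2 point(s)
Affine points: 13. Add the point at infinity: total = 14.

#E(F_13) = 14


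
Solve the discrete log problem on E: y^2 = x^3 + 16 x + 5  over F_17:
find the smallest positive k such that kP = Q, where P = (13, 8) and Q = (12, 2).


Enumerate multiples of P until we hit Q = (12, 2):
  1P = (13, 8)
  2P = (7, 16)
  3P = (12, 2)
Match found at i = 3.

k = 3


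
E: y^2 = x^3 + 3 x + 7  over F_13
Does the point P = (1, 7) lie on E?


Check whether y^2 = x^3 + 3 x + 7 (mod 13) for (x, y) = (1, 7).
LHS: y^2 = 7^2 mod 13 = 10
RHS: x^3 + 3 x + 7 = 1^3 + 3*1 + 7 mod 13 = 11
LHS != RHS

No, not on the curve


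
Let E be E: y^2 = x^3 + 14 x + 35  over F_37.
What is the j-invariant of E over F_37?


Delta = -16(4 a^3 + 27 b^2) mod 37 = 34
-1728 * (4 a)^3 = -1728 * (4*14)^3 mod 37 = 6
j = 6 * 34^(-1) mod 37 = 35

j = 35 (mod 37)


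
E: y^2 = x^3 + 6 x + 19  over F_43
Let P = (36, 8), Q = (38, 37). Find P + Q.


P != Q, so use the chord formula.
s = (y2 - y1) / (x2 - x1) = (29) / (2) mod 43 = 36
x3 = s^2 - x1 - x2 mod 43 = 36^2 - 36 - 38 = 18
y3 = s (x1 - x3) - y1 mod 43 = 36 * (36 - 18) - 8 = 38

P + Q = (18, 38)


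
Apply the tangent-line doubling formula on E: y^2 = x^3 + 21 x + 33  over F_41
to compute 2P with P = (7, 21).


Doubling: s = (3 x1^2 + a) / (2 y1)
s = (3*7^2 + 21) / (2*21) mod 41 = 4
x3 = s^2 - 2 x1 mod 41 = 4^2 - 2*7 = 2
y3 = s (x1 - x3) - y1 mod 41 = 4 * (7 - 2) - 21 = 40

2P = (2, 40)


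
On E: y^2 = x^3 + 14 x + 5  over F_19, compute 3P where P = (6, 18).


k = 3 = 11_2 (binary, LSB first: 11)
Double-and-add from P = (6, 18):
  bit 0 = 1: acc = O + (6, 18) = (6, 18)
  bit 1 = 1: acc = (6, 18) + (4, 12) = (18, 3)

3P = (18, 3)


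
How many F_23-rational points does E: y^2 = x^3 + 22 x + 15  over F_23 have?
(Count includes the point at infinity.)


For each x in F_23, count y with y^2 = x^3 + 22 x + 15 mod 23:
  x = 3: RHS = 16, y in [4, 19]  -> 2 point(s)
  x = 4: RHS = 6, y in [11, 12]  -> 2 point(s)
  x = 6: RHS = 18, y in [8, 15]  -> 2 point(s)
  x = 7: RHS = 6, y in [11, 12]  -> 2 point(s)
  x = 8: RHS = 13, y in [6, 17]  -> 2 point(s)
  x = 10: RHS = 16, y in [4, 19]  -> 2 point(s)
  x = 11: RHS = 1, y in [1, 22]  -> 2 point(s)
  x = 12: RHS = 6, y in [11, 12]  -> 2 point(s)
  x = 14: RHS = 8, y in [10, 13]  -> 2 point(s)
  x = 16: RHS = 1, y in [1, 22]  -> 2 point(s)
  x = 17: RHS = 12, y in [9, 14]  -> 2 point(s)
  x = 19: RHS = 1, y in [1, 22]  -> 2 point(s)
  x = 21: RHS = 9, y in [3, 20]  -> 2 point(s)
Affine points: 26. Add the point at infinity: total = 27.

#E(F_23) = 27


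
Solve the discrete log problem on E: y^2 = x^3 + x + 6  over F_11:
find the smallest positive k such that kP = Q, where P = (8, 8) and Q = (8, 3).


Enumerate multiples of P until we hit Q = (8, 3):
  1P = (8, 8)
  2P = (7, 2)
  3P = (10, 2)
  4P = (2, 7)
  5P = (5, 9)
  6P = (3, 5)
  7P = (3, 6)
  8P = (5, 2)
  9P = (2, 4)
  10P = (10, 9)
  11P = (7, 9)
  12P = (8, 3)
Match found at i = 12.

k = 12


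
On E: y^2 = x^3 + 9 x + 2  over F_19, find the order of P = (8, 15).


Compute successive multiples of P until we hit O:
  1P = (8, 15)
  2P = (4, 8)
  3P = (16, 9)
  4P = (11, 11)
  5P = (6, 14)
  6P = (10, 3)
  7P = (18, 7)
  8P = (2, 3)
  ... (continuing to 25P)
  25P = O

ord(P) = 25


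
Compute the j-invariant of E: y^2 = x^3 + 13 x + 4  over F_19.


Delta = -16(4 a^3 + 27 b^2) mod 19 = 15
-1728 * (4 a)^3 = -1728 * (4*13)^3 mod 19 = 8
j = 8 * 15^(-1) mod 19 = 17

j = 17 (mod 19)


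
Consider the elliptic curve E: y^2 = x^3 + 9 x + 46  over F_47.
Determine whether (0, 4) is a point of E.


Check whether y^2 = x^3 + 9 x + 46 (mod 47) for (x, y) = (0, 4).
LHS: y^2 = 4^2 mod 47 = 16
RHS: x^3 + 9 x + 46 = 0^3 + 9*0 + 46 mod 47 = 46
LHS != RHS

No, not on the curve


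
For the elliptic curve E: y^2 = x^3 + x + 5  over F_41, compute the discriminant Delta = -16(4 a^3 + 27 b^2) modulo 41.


4 a^3 + 27 b^2 = 4*1^3 + 27*5^2 = 4 + 675 = 679
Delta = -16 * (679) = -10864
Delta mod 41 = 1

Delta = 1 (mod 41)


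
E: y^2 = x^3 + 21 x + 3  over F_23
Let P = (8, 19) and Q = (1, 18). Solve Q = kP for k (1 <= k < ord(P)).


Enumerate multiples of P until we hit Q = (1, 18):
  1P = (8, 19)
  2P = (9, 22)
  3P = (15, 6)
  4P = (18, 16)
  5P = (1, 18)
Match found at i = 5.

k = 5


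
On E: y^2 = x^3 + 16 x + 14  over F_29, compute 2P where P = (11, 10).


Doubling: s = (3 x1^2 + a) / (2 y1)
s = (3*11^2 + 16) / (2*10) mod 29 = 3
x3 = s^2 - 2 x1 mod 29 = 3^2 - 2*11 = 16
y3 = s (x1 - x3) - y1 mod 29 = 3 * (11 - 16) - 10 = 4

2P = (16, 4)


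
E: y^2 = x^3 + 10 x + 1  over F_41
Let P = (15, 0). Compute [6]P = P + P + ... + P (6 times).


k = 6 = 110_2 (binary, LSB first: 011)
Double-and-add from P = (15, 0):
  bit 0 = 0: acc unchanged = O
  bit 1 = 1: acc = O + O = O
  bit 2 = 1: acc = O + O = O

6P = O


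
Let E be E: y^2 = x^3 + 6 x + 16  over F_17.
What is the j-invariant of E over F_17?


Delta = -16(4 a^3 + 27 b^2) mod 17 = 7
-1728 * (4 a)^3 = -1728 * (4*6)^3 mod 17 = 1
j = 1 * 7^(-1) mod 17 = 5

j = 5 (mod 17)


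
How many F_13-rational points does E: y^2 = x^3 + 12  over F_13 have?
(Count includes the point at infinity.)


For each x in F_13, count y with y^2 = x^3 + 0 x + 12 mod 13:
  x = 0: RHS = 12, y in [5, 8]  -> 2 point(s)
  x = 1: RHS = 0, y in [0]  -> 1 point(s)
  x = 3: RHS = 0, y in [0]  -> 1 point(s)
  x = 7: RHS = 4, y in [2, 11]  -> 2 point(s)
  x = 8: RHS = 4, y in [2, 11]  -> 2 point(s)
  x = 9: RHS = 0, y in [0]  -> 1 point(s)
  x = 11: RHS = 4, y in [2, 11]  -> 2 point(s)
Affine points: 11. Add the point at infinity: total = 12.

#E(F_13) = 12


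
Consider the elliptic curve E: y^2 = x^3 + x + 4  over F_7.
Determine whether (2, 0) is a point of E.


Check whether y^2 = x^3 + 1 x + 4 (mod 7) for (x, y) = (2, 0).
LHS: y^2 = 0^2 mod 7 = 0
RHS: x^3 + 1 x + 4 = 2^3 + 1*2 + 4 mod 7 = 0
LHS = RHS

Yes, on the curve


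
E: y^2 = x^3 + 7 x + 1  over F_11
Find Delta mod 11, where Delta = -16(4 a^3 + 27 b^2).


4 a^3 + 27 b^2 = 4*7^3 + 27*1^2 = 1372 + 27 = 1399
Delta = -16 * (1399) = -22384
Delta mod 11 = 1

Delta = 1 (mod 11)


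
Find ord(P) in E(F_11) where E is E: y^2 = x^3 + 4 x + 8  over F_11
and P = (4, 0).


Compute successive multiples of P until we hit O:
  1P = (4, 0)
  2P = O

ord(P) = 2


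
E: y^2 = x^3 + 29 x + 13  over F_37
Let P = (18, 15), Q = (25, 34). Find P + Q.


P != Q, so use the chord formula.
s = (y2 - y1) / (x2 - x1) = (19) / (7) mod 37 = 8
x3 = s^2 - x1 - x2 mod 37 = 8^2 - 18 - 25 = 21
y3 = s (x1 - x3) - y1 mod 37 = 8 * (18 - 21) - 15 = 35

P + Q = (21, 35)


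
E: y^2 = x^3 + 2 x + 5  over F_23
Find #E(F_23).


For each x in F_23, count y with y^2 = x^3 + 2 x + 5 mod 23:
  x = 1: RHS = 8, y in [10, 13]  -> 2 point(s)
  x = 4: RHS = 8, y in [10, 13]  -> 2 point(s)
  x = 5: RHS = 2, y in [5, 18]  -> 2 point(s)
  x = 6: RHS = 3, y in [7, 16]  -> 2 point(s)
  x = 8: RHS = 4, y in [2, 21]  -> 2 point(s)
  x = 9: RHS = 16, y in [4, 19]  -> 2 point(s)
  x = 10: RHS = 13, y in [6, 17]  -> 2 point(s)
  x = 11: RHS = 1, y in [1, 22]  -> 2 point(s)
  x = 12: RHS = 9, y in [3, 20]  -> 2 point(s)
  x = 15: RHS = 6, y in [11, 12]  -> 2 point(s)
  x = 16: RHS = 16, y in [4, 19]  -> 2 point(s)
  x = 18: RHS = 8, y in [10, 13]  -> 2 point(s)
  x = 19: RHS = 2, y in [5, 18]  -> 2 point(s)
  x = 20: RHS = 18, y in [8, 15]  -> 2 point(s)
  x = 21: RHS = 16, y in [4, 19]  -> 2 point(s)
  x = 22: RHS = 2, y in [5, 18]  -> 2 point(s)
Affine points: 32. Add the point at infinity: total = 33.

#E(F_23) = 33


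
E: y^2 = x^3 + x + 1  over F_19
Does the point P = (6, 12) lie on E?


Check whether y^2 = x^3 + 1 x + 1 (mod 19) for (x, y) = (6, 12).
LHS: y^2 = 12^2 mod 19 = 11
RHS: x^3 + 1 x + 1 = 6^3 + 1*6 + 1 mod 19 = 14
LHS != RHS

No, not on the curve


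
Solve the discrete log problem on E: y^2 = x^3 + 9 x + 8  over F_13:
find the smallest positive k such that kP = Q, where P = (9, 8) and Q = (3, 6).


Enumerate multiples of P until we hit Q = (3, 6):
  1P = (9, 8)
  2P = (5, 3)
  3P = (3, 6)
Match found at i = 3.

k = 3


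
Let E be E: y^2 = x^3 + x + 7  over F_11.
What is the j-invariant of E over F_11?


Delta = -16(4 a^3 + 27 b^2) mod 11 = 9
-1728 * (4 a)^3 = -1728 * (4*1)^3 mod 11 = 2
j = 2 * 9^(-1) mod 11 = 10

j = 10 (mod 11)


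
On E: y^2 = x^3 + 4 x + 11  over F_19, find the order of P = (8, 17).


Compute successive multiples of P until we hit O:
  1P = (8, 17)
  2P = (10, 5)
  3P = (18, 5)
  4P = (18, 14)
  5P = (10, 14)
  6P = (8, 2)
  7P = O

ord(P) = 7


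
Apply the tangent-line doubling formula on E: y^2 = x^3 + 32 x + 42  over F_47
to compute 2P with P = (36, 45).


Doubling: s = (3 x1^2 + a) / (2 y1)
s = (3*36^2 + 32) / (2*45) mod 47 = 7
x3 = s^2 - 2 x1 mod 47 = 7^2 - 2*36 = 24
y3 = s (x1 - x3) - y1 mod 47 = 7 * (36 - 24) - 45 = 39

2P = (24, 39)


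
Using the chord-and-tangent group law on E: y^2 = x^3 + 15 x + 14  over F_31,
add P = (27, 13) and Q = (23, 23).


P != Q, so use the chord formula.
s = (y2 - y1) / (x2 - x1) = (10) / (27) mod 31 = 13
x3 = s^2 - x1 - x2 mod 31 = 13^2 - 27 - 23 = 26
y3 = s (x1 - x3) - y1 mod 31 = 13 * (27 - 26) - 13 = 0

P + Q = (26, 0)


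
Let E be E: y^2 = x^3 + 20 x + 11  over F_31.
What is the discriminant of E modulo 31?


4 a^3 + 27 b^2 = 4*20^3 + 27*11^2 = 32000 + 3267 = 35267
Delta = -16 * (35267) = -564272
Delta mod 31 = 21

Delta = 21 (mod 31)


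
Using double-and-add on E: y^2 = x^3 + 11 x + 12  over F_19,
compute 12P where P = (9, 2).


k = 12 = 1100_2 (binary, LSB first: 0011)
Double-and-add from P = (9, 2):
  bit 0 = 0: acc unchanged = O
  bit 1 = 0: acc unchanged = O
  bit 2 = 1: acc = O + (16, 16) = (16, 16)
  bit 3 = 1: acc = (16, 16) + (6, 3) = (8, 2)

12P = (8, 2)


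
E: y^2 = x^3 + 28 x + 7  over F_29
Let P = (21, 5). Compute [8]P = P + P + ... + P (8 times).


k = 8 = 1000_2 (binary, LSB first: 0001)
Double-and-add from P = (21, 5):
  bit 0 = 0: acc unchanged = O
  bit 1 = 0: acc unchanged = O
  bit 2 = 0: acc unchanged = O
  bit 3 = 1: acc = O + (27, 1) = (27, 1)

8P = (27, 1)


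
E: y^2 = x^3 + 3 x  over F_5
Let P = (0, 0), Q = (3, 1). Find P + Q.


P != Q, so use the chord formula.
s = (y2 - y1) / (x2 - x1) = (1) / (3) mod 5 = 2
x3 = s^2 - x1 - x2 mod 5 = 2^2 - 0 - 3 = 1
y3 = s (x1 - x3) - y1 mod 5 = 2 * (0 - 1) - 0 = 3

P + Q = (1, 3)


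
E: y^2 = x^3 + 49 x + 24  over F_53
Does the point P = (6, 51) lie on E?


Check whether y^2 = x^3 + 49 x + 24 (mod 53) for (x, y) = (6, 51).
LHS: y^2 = 51^2 mod 53 = 4
RHS: x^3 + 49 x + 24 = 6^3 + 49*6 + 24 mod 53 = 4
LHS = RHS

Yes, on the curve


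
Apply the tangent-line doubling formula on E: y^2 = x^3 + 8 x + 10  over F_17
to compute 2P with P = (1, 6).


Doubling: s = (3 x1^2 + a) / (2 y1)
s = (3*1^2 + 8) / (2*6) mod 17 = 8
x3 = s^2 - 2 x1 mod 17 = 8^2 - 2*1 = 11
y3 = s (x1 - x3) - y1 mod 17 = 8 * (1 - 11) - 6 = 16

2P = (11, 16)


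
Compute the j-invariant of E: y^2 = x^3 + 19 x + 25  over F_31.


Delta = -16(4 a^3 + 27 b^2) mod 31 = 25
-1728 * (4 a)^3 = -1728 * (4*19)^3 mod 31 = 4
j = 4 * 25^(-1) mod 31 = 20

j = 20 (mod 31)


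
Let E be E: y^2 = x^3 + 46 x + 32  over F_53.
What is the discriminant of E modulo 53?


4 a^3 + 27 b^2 = 4*46^3 + 27*32^2 = 389344 + 27648 = 416992
Delta = -16 * (416992) = -6671872
Delta mod 53 = 33

Delta = 33 (mod 53)


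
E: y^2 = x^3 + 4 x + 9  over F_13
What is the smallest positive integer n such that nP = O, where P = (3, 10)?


Compute successive multiples of P until we hit O:
  1P = (3, 10)
  2P = (3, 3)
  3P = O

ord(P) = 3


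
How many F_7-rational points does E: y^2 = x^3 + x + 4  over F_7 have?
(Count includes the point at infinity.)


For each x in F_7, count y with y^2 = x^3 + 1 x + 4 mod 7:
  x = 0: RHS = 4, y in [2, 5]  -> 2 point(s)
  x = 2: RHS = 0, y in [0]  -> 1 point(s)
  x = 4: RHS = 2, y in [3, 4]  -> 2 point(s)
  x = 5: RHS = 1, y in [1, 6]  -> 2 point(s)
  x = 6: RHS = 2, y in [3, 4]  -> 2 point(s)
Affine points: 9. Add the point at infinity: total = 10.

#E(F_7) = 10


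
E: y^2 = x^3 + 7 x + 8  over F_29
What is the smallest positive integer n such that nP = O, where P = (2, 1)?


Compute successive multiples of P until we hit O:
  1P = (2, 1)
  2P = (21, 7)
  3P = (11, 16)
  4P = (22, 14)
  5P = (1, 4)
  6P = (6, 11)
  7P = (20, 12)
  8P = (8, 5)
  ... (continuing to 34P)
  34P = O

ord(P) = 34


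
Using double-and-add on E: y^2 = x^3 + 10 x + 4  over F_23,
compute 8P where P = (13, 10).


k = 8 = 1000_2 (binary, LSB first: 0001)
Double-and-add from P = (13, 10):
  bit 0 = 0: acc unchanged = O
  bit 1 = 0: acc unchanged = O
  bit 2 = 0: acc unchanged = O
  bit 3 = 1: acc = O + (13, 13) = (13, 13)

8P = (13, 13)


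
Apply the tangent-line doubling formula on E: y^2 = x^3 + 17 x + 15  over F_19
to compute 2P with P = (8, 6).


Doubling: s = (3 x1^2 + a) / (2 y1)
s = (3*8^2 + 17) / (2*6) mod 19 = 0
x3 = s^2 - 2 x1 mod 19 = 0^2 - 2*8 = 3
y3 = s (x1 - x3) - y1 mod 19 = 0 * (8 - 3) - 6 = 13

2P = (3, 13)


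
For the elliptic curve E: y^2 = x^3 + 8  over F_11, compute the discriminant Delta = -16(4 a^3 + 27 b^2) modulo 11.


4 a^3 + 27 b^2 = 4*0^3 + 27*8^2 = 0 + 1728 = 1728
Delta = -16 * (1728) = -27648
Delta mod 11 = 6

Delta = 6 (mod 11)


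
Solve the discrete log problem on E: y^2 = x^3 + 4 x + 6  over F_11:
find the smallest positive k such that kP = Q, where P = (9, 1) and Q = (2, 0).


Enumerate multiples of P until we hit Q = (2, 0):
  1P = (9, 1)
  2P = (2, 0)
Match found at i = 2.

k = 2


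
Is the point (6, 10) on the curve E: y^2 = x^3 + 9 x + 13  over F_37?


Check whether y^2 = x^3 + 9 x + 13 (mod 37) for (x, y) = (6, 10).
LHS: y^2 = 10^2 mod 37 = 26
RHS: x^3 + 9 x + 13 = 6^3 + 9*6 + 13 mod 37 = 24
LHS != RHS

No, not on the curve


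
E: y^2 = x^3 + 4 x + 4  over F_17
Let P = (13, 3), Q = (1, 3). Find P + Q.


P != Q, so use the chord formula.
s = (y2 - y1) / (x2 - x1) = (0) / (5) mod 17 = 0
x3 = s^2 - x1 - x2 mod 17 = 0^2 - 13 - 1 = 3
y3 = s (x1 - x3) - y1 mod 17 = 0 * (13 - 3) - 3 = 14

P + Q = (3, 14)


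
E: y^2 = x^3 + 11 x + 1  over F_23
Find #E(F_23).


For each x in F_23, count y with y^2 = x^3 + 11 x + 1 mod 23:
  x = 0: RHS = 1, y in [1, 22]  -> 2 point(s)
  x = 1: RHS = 13, y in [6, 17]  -> 2 point(s)
  x = 2: RHS = 8, y in [10, 13]  -> 2 point(s)
  x = 8: RHS = 3, y in [7, 16]  -> 2 point(s)
  x = 9: RHS = 1, y in [1, 22]  -> 2 point(s)
  x = 11: RHS = 4, y in [2, 21]  -> 2 point(s)
  x = 13: RHS = 18, y in [8, 15]  -> 2 point(s)
  x = 14: RHS = 1, y in [1, 22]  -> 2 point(s)
  x = 16: RHS = 18, y in [8, 15]  -> 2 point(s)
  x = 17: RHS = 18, y in [8, 15]  -> 2 point(s)
  x = 19: RHS = 8, y in [10, 13]  -> 2 point(s)
  x = 22: RHS = 12, y in [9, 14]  -> 2 point(s)
Affine points: 24. Add the point at infinity: total = 25.

#E(F_23) = 25


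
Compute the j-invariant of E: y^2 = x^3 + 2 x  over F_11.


Delta = -16(4 a^3 + 27 b^2) mod 11 = 5
-1728 * (4 a)^3 = -1728 * (4*2)^3 mod 11 = 5
j = 5 * 5^(-1) mod 11 = 1

j = 1 (mod 11)


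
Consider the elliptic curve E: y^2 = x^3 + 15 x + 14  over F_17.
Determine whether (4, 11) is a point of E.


Check whether y^2 = x^3 + 15 x + 14 (mod 17) for (x, y) = (4, 11).
LHS: y^2 = 11^2 mod 17 = 2
RHS: x^3 + 15 x + 14 = 4^3 + 15*4 + 14 mod 17 = 2
LHS = RHS

Yes, on the curve


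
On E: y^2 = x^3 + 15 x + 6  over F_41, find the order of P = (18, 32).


Compute successive multiples of P until we hit O:
  1P = (18, 32)
  2P = (13, 15)
  3P = (15, 11)
  4P = (16, 23)
  5P = (17, 34)
  6P = (10, 34)
  7P = (31, 2)
  8P = (8, 8)
  ... (continuing to 51P)
  51P = O

ord(P) = 51


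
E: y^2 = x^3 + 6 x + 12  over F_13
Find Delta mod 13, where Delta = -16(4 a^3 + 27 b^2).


4 a^3 + 27 b^2 = 4*6^3 + 27*12^2 = 864 + 3888 = 4752
Delta = -16 * (4752) = -76032
Delta mod 13 = 5

Delta = 5 (mod 13)


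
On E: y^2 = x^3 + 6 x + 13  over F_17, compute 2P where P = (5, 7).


k = 2 = 10_2 (binary, LSB first: 01)
Double-and-add from P = (5, 7):
  bit 0 = 0: acc unchanged = O
  bit 1 = 1: acc = O + (5, 10) = (5, 10)

2P = (5, 10)


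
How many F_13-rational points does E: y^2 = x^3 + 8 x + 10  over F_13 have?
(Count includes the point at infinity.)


For each x in F_13, count y with y^2 = x^3 + 8 x + 10 mod 13:
  x = 0: RHS = 10, y in [6, 7]  -> 2 point(s)
  x = 3: RHS = 9, y in [3, 10]  -> 2 point(s)
  x = 6: RHS = 1, y in [1, 12]  -> 2 point(s)
  x = 8: RHS = 1, y in [1, 12]  -> 2 point(s)
  x = 11: RHS = 12, y in [5, 8]  -> 2 point(s)
  x = 12: RHS = 1, y in [1, 12]  -> 2 point(s)
Affine points: 12. Add the point at infinity: total = 13.

#E(F_13) = 13


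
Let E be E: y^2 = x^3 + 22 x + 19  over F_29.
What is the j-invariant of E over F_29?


Delta = -16(4 a^3 + 27 b^2) mod 29 = 9
-1728 * (4 a)^3 = -1728 * (4*22)^3 mod 29 = 12
j = 12 * 9^(-1) mod 29 = 11

j = 11 (mod 29)


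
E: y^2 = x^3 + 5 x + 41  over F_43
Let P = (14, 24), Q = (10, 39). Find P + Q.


P != Q, so use the chord formula.
s = (y2 - y1) / (x2 - x1) = (15) / (39) mod 43 = 7
x3 = s^2 - x1 - x2 mod 43 = 7^2 - 14 - 10 = 25
y3 = s (x1 - x3) - y1 mod 43 = 7 * (14 - 25) - 24 = 28

P + Q = (25, 28)


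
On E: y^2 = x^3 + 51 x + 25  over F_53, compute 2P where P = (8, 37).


Doubling: s = (3 x1^2 + a) / (2 y1)
s = (3*8^2 + 51) / (2*37) mod 53 = 4
x3 = s^2 - 2 x1 mod 53 = 4^2 - 2*8 = 0
y3 = s (x1 - x3) - y1 mod 53 = 4 * (8 - 0) - 37 = 48

2P = (0, 48)


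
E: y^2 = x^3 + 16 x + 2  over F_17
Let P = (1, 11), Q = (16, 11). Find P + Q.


P != Q, so use the chord formula.
s = (y2 - y1) / (x2 - x1) = (0) / (15) mod 17 = 0
x3 = s^2 - x1 - x2 mod 17 = 0^2 - 1 - 16 = 0
y3 = s (x1 - x3) - y1 mod 17 = 0 * (1 - 0) - 11 = 6

P + Q = (0, 6)


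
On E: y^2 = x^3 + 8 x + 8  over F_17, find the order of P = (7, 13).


Compute successive multiples of P until we hit O:
  1P = (7, 13)
  2P = (2, 7)
  3P = (4, 11)
  4P = (14, 5)
  5P = (15, 1)
  6P = (10, 0)
  7P = (15, 16)
  8P = (14, 12)
  ... (continuing to 12P)
  12P = O

ord(P) = 12


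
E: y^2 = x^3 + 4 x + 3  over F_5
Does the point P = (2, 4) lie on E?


Check whether y^2 = x^3 + 4 x + 3 (mod 5) for (x, y) = (2, 4).
LHS: y^2 = 4^2 mod 5 = 1
RHS: x^3 + 4 x + 3 = 2^3 + 4*2 + 3 mod 5 = 4
LHS != RHS

No, not on the curve


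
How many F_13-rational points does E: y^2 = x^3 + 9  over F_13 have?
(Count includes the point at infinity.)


For each x in F_13, count y with y^2 = x^3 + 0 x + 9 mod 13:
  x = 0: RHS = 9, y in [3, 10]  -> 2 point(s)
  x = 1: RHS = 10, y in [6, 7]  -> 2 point(s)
  x = 2: RHS = 4, y in [2, 11]  -> 2 point(s)
  x = 3: RHS = 10, y in [6, 7]  -> 2 point(s)
  x = 5: RHS = 4, y in [2, 11]  -> 2 point(s)
  x = 6: RHS = 4, y in [2, 11]  -> 2 point(s)
  x = 7: RHS = 1, y in [1, 12]  -> 2 point(s)
  x = 8: RHS = 1, y in [1, 12]  -> 2 point(s)
  x = 9: RHS = 10, y in [6, 7]  -> 2 point(s)
  x = 11: RHS = 1, y in [1, 12]  -> 2 point(s)
Affine points: 20. Add the point at infinity: total = 21.

#E(F_13) = 21


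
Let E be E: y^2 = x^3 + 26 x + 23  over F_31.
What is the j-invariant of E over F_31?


Delta = -16(4 a^3 + 27 b^2) mod 31 = 6
-1728 * (4 a)^3 = -1728 * (4*26)^3 mod 31 = 15
j = 15 * 6^(-1) mod 31 = 18

j = 18 (mod 31)


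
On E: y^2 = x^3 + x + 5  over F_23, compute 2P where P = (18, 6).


Doubling: s = (3 x1^2 + a) / (2 y1)
s = (3*18^2 + 1) / (2*6) mod 23 = 14
x3 = s^2 - 2 x1 mod 23 = 14^2 - 2*18 = 22
y3 = s (x1 - x3) - y1 mod 23 = 14 * (18 - 22) - 6 = 7

2P = (22, 7)


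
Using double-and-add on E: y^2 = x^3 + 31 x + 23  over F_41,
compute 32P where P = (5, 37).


k = 32 = 100000_2 (binary, LSB first: 000001)
Double-and-add from P = (5, 37):
  bit 0 = 0: acc unchanged = O
  bit 1 = 0: acc unchanged = O
  bit 2 = 0: acc unchanged = O
  bit 3 = 0: acc unchanged = O
  bit 4 = 0: acc unchanged = O
  bit 5 = 1: acc = O + (3, 15) = (3, 15)

32P = (3, 15)


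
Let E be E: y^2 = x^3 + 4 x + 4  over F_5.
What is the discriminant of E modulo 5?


4 a^3 + 27 b^2 = 4*4^3 + 27*4^2 = 256 + 432 = 688
Delta = -16 * (688) = -11008
Delta mod 5 = 2

Delta = 2 (mod 5)


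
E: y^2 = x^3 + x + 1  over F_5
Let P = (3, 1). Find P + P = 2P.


Doubling: s = (3 x1^2 + a) / (2 y1)
s = (3*3^2 + 1) / (2*1) mod 5 = 4
x3 = s^2 - 2 x1 mod 5 = 4^2 - 2*3 = 0
y3 = s (x1 - x3) - y1 mod 5 = 4 * (3 - 0) - 1 = 1

2P = (0, 1)


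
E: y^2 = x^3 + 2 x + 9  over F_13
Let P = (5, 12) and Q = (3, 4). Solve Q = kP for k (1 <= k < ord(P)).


Enumerate multiples of P until we hit Q = (3, 4):
  1P = (5, 12)
  2P = (0, 10)
  3P = (4, 4)
  4P = (3, 4)
Match found at i = 4.

k = 4


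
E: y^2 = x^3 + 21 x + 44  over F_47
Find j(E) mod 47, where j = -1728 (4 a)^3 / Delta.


Delta = -16(4 a^3 + 27 b^2) mod 47 = 26
-1728 * (4 a)^3 = -1728 * (4*21)^3 mod 47 = 45
j = 45 * 26^(-1) mod 47 = 18

j = 18 (mod 47)


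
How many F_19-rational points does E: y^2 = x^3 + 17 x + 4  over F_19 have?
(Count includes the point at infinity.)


For each x in F_19, count y with y^2 = x^3 + 17 x + 4 mod 19:
  x = 0: RHS = 4, y in [2, 17]  -> 2 point(s)
  x = 3: RHS = 6, y in [5, 14]  -> 2 point(s)
  x = 5: RHS = 5, y in [9, 10]  -> 2 point(s)
  x = 8: RHS = 6, y in [5, 14]  -> 2 point(s)
  x = 12: RHS = 17, y in [6, 13]  -> 2 point(s)
  x = 13: RHS = 9, y in [3, 16]  -> 2 point(s)
  x = 15: RHS = 5, y in [9, 10]  -> 2 point(s)
  x = 17: RHS = 0, y in [0]  -> 1 point(s)
  x = 18: RHS = 5, y in [9, 10]  -> 2 point(s)
Affine points: 17. Add the point at infinity: total = 18.

#E(F_19) = 18


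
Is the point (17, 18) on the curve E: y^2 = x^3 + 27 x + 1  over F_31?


Check whether y^2 = x^3 + 27 x + 1 (mod 31) for (x, y) = (17, 18).
LHS: y^2 = 18^2 mod 31 = 14
RHS: x^3 + 27 x + 1 = 17^3 + 27*17 + 1 mod 31 = 10
LHS != RHS

No, not on the curve


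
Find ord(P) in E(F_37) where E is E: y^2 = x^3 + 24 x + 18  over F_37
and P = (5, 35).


Compute successive multiples of P until we hit O:
  1P = (5, 35)
  2P = (36, 20)
  3P = (30, 32)
  4P = (9, 1)
  5P = (12, 6)
  6P = (13, 14)
  7P = (23, 3)
  8P = (35, 6)
  ... (continuing to 22P)
  22P = O

ord(P) = 22


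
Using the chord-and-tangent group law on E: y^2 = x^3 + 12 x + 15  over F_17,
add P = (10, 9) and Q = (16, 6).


P != Q, so use the chord formula.
s = (y2 - y1) / (x2 - x1) = (14) / (6) mod 17 = 8
x3 = s^2 - x1 - x2 mod 17 = 8^2 - 10 - 16 = 4
y3 = s (x1 - x3) - y1 mod 17 = 8 * (10 - 4) - 9 = 5

P + Q = (4, 5)


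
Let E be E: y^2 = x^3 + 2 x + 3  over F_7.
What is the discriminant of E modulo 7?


4 a^3 + 27 b^2 = 4*2^3 + 27*3^2 = 32 + 243 = 275
Delta = -16 * (275) = -4400
Delta mod 7 = 3

Delta = 3 (mod 7)


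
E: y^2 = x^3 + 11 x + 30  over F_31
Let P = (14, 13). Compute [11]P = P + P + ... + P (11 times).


k = 11 = 1011_2 (binary, LSB first: 1101)
Double-and-add from P = (14, 13):
  bit 0 = 1: acc = O + (14, 13) = (14, 13)
  bit 1 = 1: acc = (14, 13) + (7, 4) = (30, 24)
  bit 2 = 0: acc unchanged = (30, 24)
  bit 3 = 1: acc = (30, 24) + (26, 6) = (3, 20)

11P = (3, 20)


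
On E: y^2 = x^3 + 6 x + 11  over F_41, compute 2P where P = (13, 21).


Doubling: s = (3 x1^2 + a) / (2 y1)
s = (3*13^2 + 6) / (2*21) mod 41 = 21
x3 = s^2 - 2 x1 mod 41 = 21^2 - 2*13 = 5
y3 = s (x1 - x3) - y1 mod 41 = 21 * (13 - 5) - 21 = 24

2P = (5, 24)


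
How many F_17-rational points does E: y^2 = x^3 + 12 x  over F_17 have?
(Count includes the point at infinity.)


For each x in F_17, count y with y^2 = x^3 + 12 x + 0 mod 17:
  x = 0: RHS = 0, y in [0]  -> 1 point(s)
  x = 1: RHS = 13, y in [8, 9]  -> 2 point(s)
  x = 2: RHS = 15, y in [7, 10]  -> 2 point(s)
  x = 5: RHS = 15, y in [7, 10]  -> 2 point(s)
  x = 6: RHS = 16, y in [4, 13]  -> 2 point(s)
  x = 7: RHS = 2, y in [6, 11]  -> 2 point(s)
  x = 8: RHS = 13, y in [8, 9]  -> 2 point(s)
  x = 9: RHS = 4, y in [2, 15]  -> 2 point(s)
  x = 10: RHS = 15, y in [7, 10]  -> 2 point(s)
  x = 11: RHS = 1, y in [1, 16]  -> 2 point(s)
  x = 12: RHS = 2, y in [6, 11]  -> 2 point(s)
  x = 15: RHS = 2, y in [6, 11]  -> 2 point(s)
  x = 16: RHS = 4, y in [2, 15]  -> 2 point(s)
Affine points: 25. Add the point at infinity: total = 26.

#E(F_17) = 26


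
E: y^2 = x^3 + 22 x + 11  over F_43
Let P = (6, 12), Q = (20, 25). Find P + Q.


P != Q, so use the chord formula.
s = (y2 - y1) / (x2 - x1) = (13) / (14) mod 43 = 4
x3 = s^2 - x1 - x2 mod 43 = 4^2 - 6 - 20 = 33
y3 = s (x1 - x3) - y1 mod 43 = 4 * (6 - 33) - 12 = 9

P + Q = (33, 9)


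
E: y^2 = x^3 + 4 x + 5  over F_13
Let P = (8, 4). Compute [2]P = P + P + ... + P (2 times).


k = 2 = 10_2 (binary, LSB first: 01)
Double-and-add from P = (8, 4):
  bit 0 = 0: acc unchanged = O
  bit 1 = 1: acc = O + (9, 4) = (9, 4)

2P = (9, 4)


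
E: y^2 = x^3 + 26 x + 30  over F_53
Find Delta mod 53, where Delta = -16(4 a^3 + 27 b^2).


4 a^3 + 27 b^2 = 4*26^3 + 27*30^2 = 70304 + 24300 = 94604
Delta = -16 * (94604) = -1513664
Delta mod 53 = 16

Delta = 16 (mod 53)


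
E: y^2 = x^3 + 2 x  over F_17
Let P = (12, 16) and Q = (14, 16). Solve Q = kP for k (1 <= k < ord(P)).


Enumerate multiples of P until we hit Q = (14, 16):
  1P = (12, 16)
  2P = (9, 13)
  3P = (14, 16)
Match found at i = 3.

k = 3


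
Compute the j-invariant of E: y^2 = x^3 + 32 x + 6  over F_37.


Delta = -16(4 a^3 + 27 b^2) mod 37 = 33
-1728 * (4 a)^3 = -1728 * (4*32)^3 mod 37 = 23
j = 23 * 33^(-1) mod 37 = 22

j = 22 (mod 37)


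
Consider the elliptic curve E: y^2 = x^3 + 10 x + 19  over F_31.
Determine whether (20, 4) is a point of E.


Check whether y^2 = x^3 + 10 x + 19 (mod 31) for (x, y) = (20, 4).
LHS: y^2 = 4^2 mod 31 = 16
RHS: x^3 + 10 x + 19 = 20^3 + 10*20 + 19 mod 31 = 4
LHS != RHS

No, not on the curve


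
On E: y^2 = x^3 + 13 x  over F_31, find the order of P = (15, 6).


Compute successive multiples of P until we hit O:
  1P = (15, 6)
  2P = (9, 28)
  3P = (17, 22)
  4P = (1, 13)
  5P = (23, 29)
  6P = (25, 4)
  7P = (27, 15)
  8P = (7, 0)
  ... (continuing to 16P)
  16P = O

ord(P) = 16


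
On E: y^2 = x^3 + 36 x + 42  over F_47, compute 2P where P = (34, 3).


Doubling: s = (3 x1^2 + a) / (2 y1)
s = (3*34^2 + 36) / (2*3) mod 47 = 20
x3 = s^2 - 2 x1 mod 47 = 20^2 - 2*34 = 3
y3 = s (x1 - x3) - y1 mod 47 = 20 * (34 - 3) - 3 = 6

2P = (3, 6)


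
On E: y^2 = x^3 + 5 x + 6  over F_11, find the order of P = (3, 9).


Compute successive multiples of P until we hit O:
  1P = (3, 9)
  2P = (3, 2)
  3P = O

ord(P) = 3


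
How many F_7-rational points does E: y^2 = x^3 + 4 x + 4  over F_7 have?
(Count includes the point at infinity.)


For each x in F_7, count y with y^2 = x^3 + 4 x + 4 mod 7:
  x = 0: RHS = 4, y in [2, 5]  -> 2 point(s)
  x = 1: RHS = 2, y in [3, 4]  -> 2 point(s)
  x = 3: RHS = 1, y in [1, 6]  -> 2 point(s)
  x = 4: RHS = 0, y in [0]  -> 1 point(s)
  x = 5: RHS = 2, y in [3, 4]  -> 2 point(s)
Affine points: 9. Add the point at infinity: total = 10.

#E(F_7) = 10


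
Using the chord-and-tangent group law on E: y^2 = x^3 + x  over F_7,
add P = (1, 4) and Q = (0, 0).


P != Q, so use the chord formula.
s = (y2 - y1) / (x2 - x1) = (3) / (6) mod 7 = 4
x3 = s^2 - x1 - x2 mod 7 = 4^2 - 1 - 0 = 1
y3 = s (x1 - x3) - y1 mod 7 = 4 * (1 - 1) - 4 = 3

P + Q = (1, 3)


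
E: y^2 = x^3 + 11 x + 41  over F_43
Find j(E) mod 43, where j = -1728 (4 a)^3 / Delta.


Delta = -16(4 a^3 + 27 b^2) mod 43 = 34
-1728 * (4 a)^3 = -1728 * (4*11)^3 mod 43 = 35
j = 35 * 34^(-1) mod 43 = 20

j = 20 (mod 43)


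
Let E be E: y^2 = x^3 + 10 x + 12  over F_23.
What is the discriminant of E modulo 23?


4 a^3 + 27 b^2 = 4*10^3 + 27*12^2 = 4000 + 3888 = 7888
Delta = -16 * (7888) = -126208
Delta mod 23 = 16

Delta = 16 (mod 23)


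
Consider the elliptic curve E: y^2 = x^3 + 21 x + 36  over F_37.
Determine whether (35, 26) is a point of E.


Check whether y^2 = x^3 + 21 x + 36 (mod 37) for (x, y) = (35, 26).
LHS: y^2 = 26^2 mod 37 = 10
RHS: x^3 + 21 x + 36 = 35^3 + 21*35 + 36 mod 37 = 23
LHS != RHS

No, not on the curve


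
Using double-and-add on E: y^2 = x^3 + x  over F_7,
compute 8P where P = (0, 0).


k = 8 = 1000_2 (binary, LSB first: 0001)
Double-and-add from P = (0, 0):
  bit 0 = 0: acc unchanged = O
  bit 1 = 0: acc unchanged = O
  bit 2 = 0: acc unchanged = O
  bit 3 = 1: acc = O + O = O

8P = O


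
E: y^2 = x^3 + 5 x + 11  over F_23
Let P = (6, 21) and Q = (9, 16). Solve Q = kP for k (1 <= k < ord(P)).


Enumerate multiples of P until we hit Q = (9, 16):
  1P = (6, 21)
  2P = (17, 8)
  3P = (9, 16)
Match found at i = 3.

k = 3


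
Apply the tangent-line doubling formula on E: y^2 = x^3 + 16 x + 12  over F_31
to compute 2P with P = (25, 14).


Doubling: s = (3 x1^2 + a) / (2 y1)
s = (3*25^2 + 16) / (2*14) mod 31 = 0
x3 = s^2 - 2 x1 mod 31 = 0^2 - 2*25 = 12
y3 = s (x1 - x3) - y1 mod 31 = 0 * (25 - 12) - 14 = 17

2P = (12, 17)


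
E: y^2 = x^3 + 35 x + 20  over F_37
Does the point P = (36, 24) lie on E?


Check whether y^2 = x^3 + 35 x + 20 (mod 37) for (x, y) = (36, 24).
LHS: y^2 = 24^2 mod 37 = 21
RHS: x^3 + 35 x + 20 = 36^3 + 35*36 + 20 mod 37 = 21
LHS = RHS

Yes, on the curve


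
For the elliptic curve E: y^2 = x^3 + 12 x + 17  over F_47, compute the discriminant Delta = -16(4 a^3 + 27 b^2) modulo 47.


4 a^3 + 27 b^2 = 4*12^3 + 27*17^2 = 6912 + 7803 = 14715
Delta = -16 * (14715) = -235440
Delta mod 47 = 30

Delta = 30 (mod 47)


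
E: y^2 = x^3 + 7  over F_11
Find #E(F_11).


For each x in F_11, count y with y^2 = x^3 + 0 x + 7 mod 11:
  x = 2: RHS = 4, y in [2, 9]  -> 2 point(s)
  x = 3: RHS = 1, y in [1, 10]  -> 2 point(s)
  x = 4: RHS = 5, y in [4, 7]  -> 2 point(s)
  x = 5: RHS = 0, y in [0]  -> 1 point(s)
  x = 6: RHS = 3, y in [5, 6]  -> 2 point(s)
  x = 7: RHS = 9, y in [3, 8]  -> 2 point(s)
Affine points: 11. Add the point at infinity: total = 12.

#E(F_11) = 12


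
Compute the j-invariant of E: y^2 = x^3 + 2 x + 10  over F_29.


Delta = -16(4 a^3 + 27 b^2) mod 29 = 20
-1728 * (4 a)^3 = -1728 * (4*2)^3 mod 29 = 25
j = 25 * 20^(-1) mod 29 = 23

j = 23 (mod 29)


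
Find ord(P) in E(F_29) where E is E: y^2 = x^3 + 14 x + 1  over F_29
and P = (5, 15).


Compute successive multiples of P until we hit O:
  1P = (5, 15)
  2P = (23, 7)
  3P = (8, 25)
  4P = (11, 23)
  5P = (18, 16)
  6P = (0, 1)
  7P = (4, 11)
  8P = (7, 6)
  ... (continuing to 28P)
  28P = O

ord(P) = 28


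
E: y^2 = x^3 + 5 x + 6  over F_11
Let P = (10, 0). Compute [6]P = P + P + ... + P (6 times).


k = 6 = 110_2 (binary, LSB first: 011)
Double-and-add from P = (10, 0):
  bit 0 = 0: acc unchanged = O
  bit 1 = 1: acc = O + O = O
  bit 2 = 1: acc = O + O = O

6P = O


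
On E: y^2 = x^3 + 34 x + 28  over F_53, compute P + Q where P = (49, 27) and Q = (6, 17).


P != Q, so use the chord formula.
s = (y2 - y1) / (x2 - x1) = (43) / (10) mod 53 = 52
x3 = s^2 - x1 - x2 mod 53 = 52^2 - 49 - 6 = 52
y3 = s (x1 - x3) - y1 mod 53 = 52 * (49 - 52) - 27 = 29

P + Q = (52, 29)


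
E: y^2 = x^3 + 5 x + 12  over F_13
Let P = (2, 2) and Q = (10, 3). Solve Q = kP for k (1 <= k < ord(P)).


Enumerate multiples of P until we hit Q = (10, 3):
  1P = (2, 2)
  2P = (10, 3)
Match found at i = 2.

k = 2


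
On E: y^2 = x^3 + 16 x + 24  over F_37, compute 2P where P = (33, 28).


Doubling: s = (3 x1^2 + a) / (2 y1)
s = (3*33^2 + 16) / (2*28) mod 37 = 17
x3 = s^2 - 2 x1 mod 37 = 17^2 - 2*33 = 1
y3 = s (x1 - x3) - y1 mod 37 = 17 * (33 - 1) - 28 = 35

2P = (1, 35)


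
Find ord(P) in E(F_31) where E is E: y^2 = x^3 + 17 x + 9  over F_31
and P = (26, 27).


Compute successive multiples of P until we hit O:
  1P = (26, 27)
  2P = (26, 4)
  3P = O

ord(P) = 3


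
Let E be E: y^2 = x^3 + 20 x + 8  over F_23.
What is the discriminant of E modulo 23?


4 a^3 + 27 b^2 = 4*20^3 + 27*8^2 = 32000 + 1728 = 33728
Delta = -16 * (33728) = -539648
Delta mod 23 = 1

Delta = 1 (mod 23)


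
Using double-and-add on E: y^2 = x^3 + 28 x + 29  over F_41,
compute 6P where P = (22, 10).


k = 6 = 110_2 (binary, LSB first: 011)
Double-and-add from P = (22, 10):
  bit 0 = 0: acc unchanged = O
  bit 1 = 1: acc = O + (20, 15) = (20, 15)
  bit 2 = 1: acc = (20, 15) + (40, 0) = (20, 26)

6P = (20, 26)


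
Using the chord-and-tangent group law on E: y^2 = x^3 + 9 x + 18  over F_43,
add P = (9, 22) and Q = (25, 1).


P != Q, so use the chord formula.
s = (y2 - y1) / (x2 - x1) = (22) / (16) mod 43 = 39
x3 = s^2 - x1 - x2 mod 43 = 39^2 - 9 - 25 = 25
y3 = s (x1 - x3) - y1 mod 43 = 39 * (9 - 25) - 22 = 42

P + Q = (25, 42)


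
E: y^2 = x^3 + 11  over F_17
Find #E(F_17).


For each x in F_17, count y with y^2 = x^3 + 0 x + 11 mod 17:
  x = 2: RHS = 2, y in [6, 11]  -> 2 point(s)
  x = 3: RHS = 4, y in [2, 15]  -> 2 point(s)
  x = 5: RHS = 0, y in [0]  -> 1 point(s)
  x = 8: RHS = 13, y in [8, 9]  -> 2 point(s)
  x = 9: RHS = 9, y in [3, 14]  -> 2 point(s)
  x = 10: RHS = 8, y in [5, 12]  -> 2 point(s)
  x = 11: RHS = 16, y in [4, 13]  -> 2 point(s)
  x = 13: RHS = 15, y in [7, 10]  -> 2 point(s)
  x = 14: RHS = 1, y in [1, 16]  -> 2 point(s)
Affine points: 17. Add the point at infinity: total = 18.

#E(F_17) = 18


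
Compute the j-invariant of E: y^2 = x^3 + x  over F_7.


Delta = -16(4 a^3 + 27 b^2) mod 7 = 6
-1728 * (4 a)^3 = -1728 * (4*1)^3 mod 7 = 1
j = 1 * 6^(-1) mod 7 = 6

j = 6 (mod 7)


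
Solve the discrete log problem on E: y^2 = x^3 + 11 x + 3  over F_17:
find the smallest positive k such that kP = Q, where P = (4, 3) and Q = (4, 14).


Enumerate multiples of P until we hit Q = (4, 14):
  1P = (4, 3)
  2P = (7, 10)
  3P = (2, 13)
  4P = (2, 4)
  5P = (7, 7)
  6P = (4, 14)
Match found at i = 6.

k = 6


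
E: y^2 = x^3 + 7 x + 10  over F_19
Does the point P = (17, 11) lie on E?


Check whether y^2 = x^3 + 7 x + 10 (mod 19) for (x, y) = (17, 11).
LHS: y^2 = 11^2 mod 19 = 7
RHS: x^3 + 7 x + 10 = 17^3 + 7*17 + 10 mod 19 = 7
LHS = RHS

Yes, on the curve


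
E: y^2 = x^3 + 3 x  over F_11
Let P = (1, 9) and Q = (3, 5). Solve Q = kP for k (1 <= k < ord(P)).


Enumerate multiples of P until we hit Q = (3, 5):
  1P = (1, 9)
  2P = (3, 5)
Match found at i = 2.

k = 2


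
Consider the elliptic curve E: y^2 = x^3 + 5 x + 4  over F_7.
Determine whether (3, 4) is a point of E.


Check whether y^2 = x^3 + 5 x + 4 (mod 7) for (x, y) = (3, 4).
LHS: y^2 = 4^2 mod 7 = 2
RHS: x^3 + 5 x + 4 = 3^3 + 5*3 + 4 mod 7 = 4
LHS != RHS

No, not on the curve


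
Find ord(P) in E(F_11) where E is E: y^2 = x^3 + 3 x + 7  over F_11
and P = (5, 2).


Compute successive multiples of P until we hit O:
  1P = (5, 2)
  2P = (10, 5)
  3P = (10, 6)
  4P = (5, 9)
  5P = O

ord(P) = 5


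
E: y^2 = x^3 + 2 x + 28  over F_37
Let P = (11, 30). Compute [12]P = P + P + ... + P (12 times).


k = 12 = 1100_2 (binary, LSB first: 0011)
Double-and-add from P = (11, 30):
  bit 0 = 0: acc unchanged = O
  bit 1 = 0: acc unchanged = O
  bit 2 = 1: acc = O + (22, 8) = (22, 8)
  bit 3 = 1: acc = (22, 8) + (2, 15) = (6, 16)

12P = (6, 16)


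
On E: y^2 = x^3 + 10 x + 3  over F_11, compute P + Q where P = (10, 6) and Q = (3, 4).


P != Q, so use the chord formula.
s = (y2 - y1) / (x2 - x1) = (9) / (4) mod 11 = 5
x3 = s^2 - x1 - x2 mod 11 = 5^2 - 10 - 3 = 1
y3 = s (x1 - x3) - y1 mod 11 = 5 * (10 - 1) - 6 = 6

P + Q = (1, 6)


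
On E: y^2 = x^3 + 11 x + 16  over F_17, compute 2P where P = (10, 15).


Doubling: s = (3 x1^2 + a) / (2 y1)
s = (3*10^2 + 11) / (2*15) mod 17 = 3
x3 = s^2 - 2 x1 mod 17 = 3^2 - 2*10 = 6
y3 = s (x1 - x3) - y1 mod 17 = 3 * (10 - 6) - 15 = 14

2P = (6, 14)


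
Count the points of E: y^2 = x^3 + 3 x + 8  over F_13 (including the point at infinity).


For each x in F_13, count y with y^2 = x^3 + 3 x + 8 mod 13:
  x = 1: RHS = 12, y in [5, 8]  -> 2 point(s)
  x = 2: RHS = 9, y in [3, 10]  -> 2 point(s)
  x = 9: RHS = 10, y in [6, 7]  -> 2 point(s)
  x = 12: RHS = 4, y in [2, 11]  -> 2 point(s)
Affine points: 8. Add the point at infinity: total = 9.

#E(F_13) = 9


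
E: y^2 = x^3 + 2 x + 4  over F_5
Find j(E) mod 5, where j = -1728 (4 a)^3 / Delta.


Delta = -16(4 a^3 + 27 b^2) mod 5 = 1
-1728 * (4 a)^3 = -1728 * (4*2)^3 mod 5 = 4
j = 4 * 1^(-1) mod 5 = 4

j = 4 (mod 5)


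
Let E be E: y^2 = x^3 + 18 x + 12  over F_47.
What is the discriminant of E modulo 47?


4 a^3 + 27 b^2 = 4*18^3 + 27*12^2 = 23328 + 3888 = 27216
Delta = -16 * (27216) = -435456
Delta mod 47 = 46

Delta = 46 (mod 47)


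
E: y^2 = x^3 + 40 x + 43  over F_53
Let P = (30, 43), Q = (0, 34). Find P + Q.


P != Q, so use the chord formula.
s = (y2 - y1) / (x2 - x1) = (44) / (23) mod 53 = 48
x3 = s^2 - x1 - x2 mod 53 = 48^2 - 30 - 0 = 48
y3 = s (x1 - x3) - y1 mod 53 = 48 * (30 - 48) - 43 = 47

P + Q = (48, 47)


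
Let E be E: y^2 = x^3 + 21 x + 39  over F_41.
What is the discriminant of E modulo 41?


4 a^3 + 27 b^2 = 4*21^3 + 27*39^2 = 37044 + 41067 = 78111
Delta = -16 * (78111) = -1249776
Delta mod 41 = 27

Delta = 27 (mod 41)


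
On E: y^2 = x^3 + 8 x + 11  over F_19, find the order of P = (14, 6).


Compute successive multiples of P until we hit O:
  1P = (14, 6)
  2P = (11, 10)
  3P = (0, 7)
  4P = (2, 4)
  5P = (12, 7)
  6P = (17, 5)
  7P = (5, 10)
  8P = (7, 12)
  ... (continuing to 27P)
  27P = O

ord(P) = 27


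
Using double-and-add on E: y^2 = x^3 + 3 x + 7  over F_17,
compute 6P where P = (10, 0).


k = 6 = 110_2 (binary, LSB first: 011)
Double-and-add from P = (10, 0):
  bit 0 = 0: acc unchanged = O
  bit 1 = 1: acc = O + O = O
  bit 2 = 1: acc = O + O = O

6P = O


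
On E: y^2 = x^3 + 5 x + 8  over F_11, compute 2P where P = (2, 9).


Doubling: s = (3 x1^2 + a) / (2 y1)
s = (3*2^2 + 5) / (2*9) mod 11 = 4
x3 = s^2 - 2 x1 mod 11 = 4^2 - 2*2 = 1
y3 = s (x1 - x3) - y1 mod 11 = 4 * (2 - 1) - 9 = 6

2P = (1, 6)


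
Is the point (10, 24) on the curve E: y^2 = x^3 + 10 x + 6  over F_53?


Check whether y^2 = x^3 + 10 x + 6 (mod 53) for (x, y) = (10, 24).
LHS: y^2 = 24^2 mod 53 = 46
RHS: x^3 + 10 x + 6 = 10^3 + 10*10 + 6 mod 53 = 46
LHS = RHS

Yes, on the curve


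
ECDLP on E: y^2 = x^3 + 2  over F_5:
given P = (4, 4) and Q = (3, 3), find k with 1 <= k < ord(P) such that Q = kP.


Enumerate multiples of P until we hit Q = (3, 3):
  1P = (4, 4)
  2P = (3, 2)
  3P = (2, 0)
  4P = (3, 3)
Match found at i = 4.

k = 4


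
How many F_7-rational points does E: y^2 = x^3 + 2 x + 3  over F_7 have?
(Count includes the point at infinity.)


For each x in F_7, count y with y^2 = x^3 + 2 x + 3 mod 7:
  x = 2: RHS = 1, y in [1, 6]  -> 2 point(s)
  x = 3: RHS = 1, y in [1, 6]  -> 2 point(s)
  x = 6: RHS = 0, y in [0]  -> 1 point(s)
Affine points: 5. Add the point at infinity: total = 6.

#E(F_7) = 6
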